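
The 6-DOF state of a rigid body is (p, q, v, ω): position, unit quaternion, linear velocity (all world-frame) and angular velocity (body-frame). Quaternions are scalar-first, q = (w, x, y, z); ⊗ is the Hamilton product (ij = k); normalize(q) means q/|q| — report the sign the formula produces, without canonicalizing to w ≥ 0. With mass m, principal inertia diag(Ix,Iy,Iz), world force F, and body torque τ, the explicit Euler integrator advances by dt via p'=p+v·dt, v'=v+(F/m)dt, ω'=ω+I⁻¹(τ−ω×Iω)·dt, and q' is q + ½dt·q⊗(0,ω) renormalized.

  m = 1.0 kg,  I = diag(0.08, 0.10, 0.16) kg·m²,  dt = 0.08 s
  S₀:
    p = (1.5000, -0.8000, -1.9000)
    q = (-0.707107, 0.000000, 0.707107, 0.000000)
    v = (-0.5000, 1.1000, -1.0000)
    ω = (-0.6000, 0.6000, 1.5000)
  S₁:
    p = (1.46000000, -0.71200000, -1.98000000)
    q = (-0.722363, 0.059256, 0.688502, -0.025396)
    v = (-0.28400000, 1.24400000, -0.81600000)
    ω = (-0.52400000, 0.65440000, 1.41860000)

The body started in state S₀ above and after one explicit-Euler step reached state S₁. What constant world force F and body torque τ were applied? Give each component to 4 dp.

F = (2.7000, 1.8000, 2.3000)
τ = (0.1300, 0.1400, -0.1700)

rate change Δω = (0.07600000, 0.05440000, -0.08140000)
gyro term ω₀×Iω₀ = (0.0540, 0.0720, -0.0072)
τ = I·(Δω/dt) + ω₀×(Iω₀) = (0.1300, 0.1400, -0.1700)
v₁ − v₀ = (0.21600000, 0.14400000, 0.18400000)
F = m·Δv/dt = (2.7000, 1.8000, 2.3000)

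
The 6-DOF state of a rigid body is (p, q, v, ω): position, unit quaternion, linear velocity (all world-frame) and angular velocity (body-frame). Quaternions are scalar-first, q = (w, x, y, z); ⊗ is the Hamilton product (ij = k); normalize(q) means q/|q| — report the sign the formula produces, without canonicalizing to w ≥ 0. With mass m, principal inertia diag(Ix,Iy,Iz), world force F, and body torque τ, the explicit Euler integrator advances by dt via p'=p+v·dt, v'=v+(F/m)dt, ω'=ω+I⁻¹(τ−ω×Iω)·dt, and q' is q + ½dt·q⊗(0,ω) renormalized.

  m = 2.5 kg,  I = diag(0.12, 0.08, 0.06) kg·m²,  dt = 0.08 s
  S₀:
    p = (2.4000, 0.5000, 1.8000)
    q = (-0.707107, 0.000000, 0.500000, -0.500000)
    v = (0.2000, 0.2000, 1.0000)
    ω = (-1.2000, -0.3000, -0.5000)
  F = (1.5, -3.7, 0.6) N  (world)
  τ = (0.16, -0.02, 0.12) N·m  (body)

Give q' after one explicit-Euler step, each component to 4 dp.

q' = (-0.7101, 0.0179, 0.5317, -0.4612)

Hamilton product q⊗(0,ω) = (-0.1000000, 0.4485284, 0.8121321, 0.9535535)
q' = normalize(q + ½dt·q⊗(0,ω)) = (-0.7101, 0.0179, 0.5317, -0.4612)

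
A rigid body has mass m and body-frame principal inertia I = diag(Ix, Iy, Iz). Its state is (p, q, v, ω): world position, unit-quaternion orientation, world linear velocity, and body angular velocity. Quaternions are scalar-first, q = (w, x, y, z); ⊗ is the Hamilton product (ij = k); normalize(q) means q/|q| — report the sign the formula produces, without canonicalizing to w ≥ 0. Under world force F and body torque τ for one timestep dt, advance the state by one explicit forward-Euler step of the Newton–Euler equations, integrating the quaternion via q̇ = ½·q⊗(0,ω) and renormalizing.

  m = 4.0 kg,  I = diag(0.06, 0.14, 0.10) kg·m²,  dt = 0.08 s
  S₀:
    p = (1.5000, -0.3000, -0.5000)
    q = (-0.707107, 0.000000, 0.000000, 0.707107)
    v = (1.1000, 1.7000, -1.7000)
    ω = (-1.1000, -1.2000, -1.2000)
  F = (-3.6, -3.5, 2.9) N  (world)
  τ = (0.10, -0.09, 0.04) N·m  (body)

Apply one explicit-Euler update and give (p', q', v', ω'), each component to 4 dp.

p' = (1.5880, -0.1640, -0.6360)
q' = (-0.6710, 0.0648, 0.0028, 0.7386)
v' = (1.0280, 1.6300, -1.6420)
ω' = (-0.8899, -1.2213, -1.2525)

α = I⁻¹(τ − ω×Iω) = (2.6267, -0.2657, -0.6560)
ω + α·dt = (-0.8899, -1.2213, -1.2525)
q⊗(0,ω) = (0.8485284, 1.6263461, 0.0707107, 0.8485284)
q' = normalize(q + ½dt·q⊗(0,ω)) = (-0.6710, 0.0648, 0.0028, 0.7386)
a = F/m = (-0.9000, -0.8750, 0.7250)
p' = p + v·dt = (1.5880, -0.1640, -0.6360)
new velocity v' = (1.0280, 1.6300, -1.6420)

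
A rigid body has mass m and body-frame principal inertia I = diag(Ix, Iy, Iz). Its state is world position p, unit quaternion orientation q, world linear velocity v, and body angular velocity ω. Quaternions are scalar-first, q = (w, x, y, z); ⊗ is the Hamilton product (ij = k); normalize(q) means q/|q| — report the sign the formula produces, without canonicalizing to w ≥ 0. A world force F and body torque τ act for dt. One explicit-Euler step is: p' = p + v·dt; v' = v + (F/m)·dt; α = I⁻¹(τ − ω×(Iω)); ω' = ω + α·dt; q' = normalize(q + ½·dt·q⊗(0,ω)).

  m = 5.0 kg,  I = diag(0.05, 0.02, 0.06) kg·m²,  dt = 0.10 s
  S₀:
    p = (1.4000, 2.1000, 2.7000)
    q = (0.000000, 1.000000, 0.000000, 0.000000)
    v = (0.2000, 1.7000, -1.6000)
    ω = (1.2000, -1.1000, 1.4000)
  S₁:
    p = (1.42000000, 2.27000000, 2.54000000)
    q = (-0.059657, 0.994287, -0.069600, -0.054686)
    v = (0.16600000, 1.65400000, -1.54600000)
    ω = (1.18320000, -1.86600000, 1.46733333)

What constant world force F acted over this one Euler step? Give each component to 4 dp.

F = (-1.7000, -2.3000, 2.7000)

v₁ − v₀ = (-0.03400000, -0.04600000, 0.05400000)
F = m·Δv/dt = (-1.7000, -2.3000, 2.7000)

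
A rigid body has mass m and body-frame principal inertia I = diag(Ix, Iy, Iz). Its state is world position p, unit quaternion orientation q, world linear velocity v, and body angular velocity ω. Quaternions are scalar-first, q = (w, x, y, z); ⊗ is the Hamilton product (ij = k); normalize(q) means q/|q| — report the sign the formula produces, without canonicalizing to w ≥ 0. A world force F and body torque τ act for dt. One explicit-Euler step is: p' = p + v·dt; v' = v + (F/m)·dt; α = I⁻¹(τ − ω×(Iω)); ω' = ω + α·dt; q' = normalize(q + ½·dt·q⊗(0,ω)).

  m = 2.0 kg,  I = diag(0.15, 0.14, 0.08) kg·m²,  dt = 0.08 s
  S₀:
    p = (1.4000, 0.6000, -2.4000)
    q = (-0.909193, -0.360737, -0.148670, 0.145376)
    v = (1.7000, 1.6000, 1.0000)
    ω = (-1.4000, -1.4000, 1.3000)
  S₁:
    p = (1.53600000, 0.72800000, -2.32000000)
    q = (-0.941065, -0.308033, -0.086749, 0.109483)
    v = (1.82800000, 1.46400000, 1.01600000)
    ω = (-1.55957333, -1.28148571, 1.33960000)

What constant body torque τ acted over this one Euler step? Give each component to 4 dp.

Δω = ω₁−ω₀ = (-0.15957333, 0.11851429, 0.03960000)
precession coupling = (0.1092, -0.1274, -0.0196)
I·α + gyro = (-0.1900, 0.0800, 0.0200)

τ = (-0.1900, 0.0800, 0.0200)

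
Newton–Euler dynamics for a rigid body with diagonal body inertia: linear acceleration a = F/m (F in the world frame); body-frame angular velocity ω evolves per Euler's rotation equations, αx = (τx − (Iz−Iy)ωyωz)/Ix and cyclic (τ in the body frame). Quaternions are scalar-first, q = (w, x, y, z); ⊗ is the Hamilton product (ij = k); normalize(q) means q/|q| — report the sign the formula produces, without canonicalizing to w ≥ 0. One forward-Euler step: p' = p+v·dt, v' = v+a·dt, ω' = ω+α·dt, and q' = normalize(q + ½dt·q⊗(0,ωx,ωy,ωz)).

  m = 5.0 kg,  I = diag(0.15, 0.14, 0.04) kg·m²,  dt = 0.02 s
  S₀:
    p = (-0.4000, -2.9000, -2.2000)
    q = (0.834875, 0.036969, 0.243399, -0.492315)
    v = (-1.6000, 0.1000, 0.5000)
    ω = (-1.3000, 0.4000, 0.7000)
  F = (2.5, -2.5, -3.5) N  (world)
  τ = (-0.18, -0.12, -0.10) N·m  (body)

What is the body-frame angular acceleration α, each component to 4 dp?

gyro term ω×Iω = (-0.0280, -0.1001, 0.0052)
α = I⁻¹(τ − ω×Iω) = (-1.0133, -0.1421, -2.6300)

α = (-1.0133, -0.1421, -2.6300)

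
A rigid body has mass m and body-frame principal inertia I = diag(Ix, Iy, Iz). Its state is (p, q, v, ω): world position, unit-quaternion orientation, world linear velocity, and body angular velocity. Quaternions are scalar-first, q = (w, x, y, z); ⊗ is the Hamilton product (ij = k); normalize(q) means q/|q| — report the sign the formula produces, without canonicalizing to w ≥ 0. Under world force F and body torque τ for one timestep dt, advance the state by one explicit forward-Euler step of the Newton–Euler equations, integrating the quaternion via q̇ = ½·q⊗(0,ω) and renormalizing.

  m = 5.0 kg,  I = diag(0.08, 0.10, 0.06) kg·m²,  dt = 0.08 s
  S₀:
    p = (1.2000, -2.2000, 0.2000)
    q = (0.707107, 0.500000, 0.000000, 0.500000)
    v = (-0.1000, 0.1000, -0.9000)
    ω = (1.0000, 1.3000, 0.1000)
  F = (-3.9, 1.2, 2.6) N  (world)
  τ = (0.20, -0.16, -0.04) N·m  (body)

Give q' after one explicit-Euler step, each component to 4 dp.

q' = (0.6836, 0.5012, 0.0547, 0.5277)

Hamilton product q⊗(0,ω) = (-0.5500000, 0.0571070, 1.3692391, 0.7207107)
updated quaternion q' = (0.6836, 0.5012, 0.0547, 0.5277)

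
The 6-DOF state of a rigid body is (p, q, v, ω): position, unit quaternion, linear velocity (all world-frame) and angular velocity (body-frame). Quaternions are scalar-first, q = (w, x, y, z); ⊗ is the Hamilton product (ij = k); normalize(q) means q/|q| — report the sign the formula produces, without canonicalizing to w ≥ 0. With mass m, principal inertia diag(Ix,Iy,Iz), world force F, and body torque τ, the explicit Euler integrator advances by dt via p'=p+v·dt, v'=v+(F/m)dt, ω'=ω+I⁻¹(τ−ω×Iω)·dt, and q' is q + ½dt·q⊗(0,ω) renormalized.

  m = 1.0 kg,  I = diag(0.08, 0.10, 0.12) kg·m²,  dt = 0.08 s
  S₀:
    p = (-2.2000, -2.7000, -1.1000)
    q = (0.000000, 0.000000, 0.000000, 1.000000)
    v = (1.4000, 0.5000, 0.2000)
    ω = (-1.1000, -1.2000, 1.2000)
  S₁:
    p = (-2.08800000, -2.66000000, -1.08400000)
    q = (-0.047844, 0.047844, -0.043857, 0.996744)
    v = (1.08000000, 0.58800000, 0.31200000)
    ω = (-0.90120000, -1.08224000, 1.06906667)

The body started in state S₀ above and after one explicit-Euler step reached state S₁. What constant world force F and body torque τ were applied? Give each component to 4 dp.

F = (-4.0000, 1.1000, 1.4000)
τ = (0.1700, 0.2000, -0.1700)

Δv = v₁−v₀ = (-0.32000000, 0.08800000, 0.11200000)
F = m·Δv/dt = (-4.0000, 1.1000, 1.4000)
ω₁ − ω₀ = (0.19880000, 0.11776000, -0.13093333)
ω₀×(Iω₀) = (-0.0288, 0.0528, 0.0264)
I·α + gyro = (0.1700, 0.2000, -0.1700)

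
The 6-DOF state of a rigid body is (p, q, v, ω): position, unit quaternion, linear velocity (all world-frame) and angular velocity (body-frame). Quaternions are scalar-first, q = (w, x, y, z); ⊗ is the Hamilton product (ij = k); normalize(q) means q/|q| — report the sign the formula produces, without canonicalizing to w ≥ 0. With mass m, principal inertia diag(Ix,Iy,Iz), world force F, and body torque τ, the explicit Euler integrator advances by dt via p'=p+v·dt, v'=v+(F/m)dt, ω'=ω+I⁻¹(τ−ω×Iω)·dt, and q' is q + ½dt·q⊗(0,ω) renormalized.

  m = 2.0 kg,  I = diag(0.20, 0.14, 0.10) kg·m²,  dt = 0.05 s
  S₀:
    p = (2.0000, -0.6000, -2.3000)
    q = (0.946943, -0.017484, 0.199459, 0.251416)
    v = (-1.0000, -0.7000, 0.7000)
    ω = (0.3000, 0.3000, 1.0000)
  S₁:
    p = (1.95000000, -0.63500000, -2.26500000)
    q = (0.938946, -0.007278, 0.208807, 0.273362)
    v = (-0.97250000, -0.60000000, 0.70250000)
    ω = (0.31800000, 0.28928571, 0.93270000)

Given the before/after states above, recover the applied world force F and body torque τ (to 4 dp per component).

F = (1.1000, 4.0000, 0.1000)
τ = (0.0600, 0.0000, -0.1400)

ω₁ − ω₀ = (0.01800000, -0.01071429, -0.06730000)
I·α + gyro = (0.0600, 0.0000, -0.1400)
v₁ − v₀ = (0.02750000, 0.10000000, 0.00250000)
applied force F = (1.1000, 4.0000, 0.1000)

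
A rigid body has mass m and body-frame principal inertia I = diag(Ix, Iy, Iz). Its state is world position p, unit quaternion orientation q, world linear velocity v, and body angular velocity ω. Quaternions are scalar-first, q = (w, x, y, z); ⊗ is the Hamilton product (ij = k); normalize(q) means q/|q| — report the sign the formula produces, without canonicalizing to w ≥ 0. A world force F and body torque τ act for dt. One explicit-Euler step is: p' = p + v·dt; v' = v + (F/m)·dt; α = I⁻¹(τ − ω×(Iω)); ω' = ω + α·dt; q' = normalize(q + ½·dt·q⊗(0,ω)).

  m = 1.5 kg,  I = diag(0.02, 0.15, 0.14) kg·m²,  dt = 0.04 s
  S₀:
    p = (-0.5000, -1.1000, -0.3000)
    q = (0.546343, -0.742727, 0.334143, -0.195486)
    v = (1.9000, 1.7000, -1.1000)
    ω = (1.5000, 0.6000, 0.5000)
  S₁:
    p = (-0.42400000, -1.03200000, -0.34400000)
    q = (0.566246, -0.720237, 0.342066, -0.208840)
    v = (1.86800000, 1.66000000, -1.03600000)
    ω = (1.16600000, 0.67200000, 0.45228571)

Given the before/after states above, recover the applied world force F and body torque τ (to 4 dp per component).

rate change Δω = (-0.33400000, 0.07200000, -0.04771429)
applied torque τ = (-0.1700, 0.1800, -0.0500)
Δv = v₁−v₀ = (-0.03200000, -0.04000000, 0.06400000)
m·(v₁−v₀)/dt = (-1.2000, -1.5000, 2.4000)

F = (-1.2000, -1.5000, 2.4000)
τ = (-0.1700, 0.1800, -0.0500)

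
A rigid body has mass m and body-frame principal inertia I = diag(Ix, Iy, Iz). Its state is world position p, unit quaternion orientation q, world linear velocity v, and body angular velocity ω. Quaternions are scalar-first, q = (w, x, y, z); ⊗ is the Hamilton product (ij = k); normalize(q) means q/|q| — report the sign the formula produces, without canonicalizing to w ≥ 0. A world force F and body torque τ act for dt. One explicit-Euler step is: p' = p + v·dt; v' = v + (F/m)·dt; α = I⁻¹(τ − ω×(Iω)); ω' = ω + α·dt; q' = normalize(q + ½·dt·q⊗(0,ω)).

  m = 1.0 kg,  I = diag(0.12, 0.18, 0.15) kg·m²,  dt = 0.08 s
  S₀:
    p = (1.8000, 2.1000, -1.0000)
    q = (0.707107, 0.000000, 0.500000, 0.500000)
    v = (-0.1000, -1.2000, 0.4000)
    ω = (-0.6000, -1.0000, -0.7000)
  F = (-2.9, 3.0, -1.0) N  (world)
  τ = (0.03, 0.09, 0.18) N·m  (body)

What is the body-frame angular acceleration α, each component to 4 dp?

ω×(Iω) gyroscopic = (-0.0210, -0.0126, 0.0360)
α = I⁻¹(τ − ω×Iω) = (0.4250, 0.5700, 0.9600)

α = (0.4250, 0.5700, 0.9600)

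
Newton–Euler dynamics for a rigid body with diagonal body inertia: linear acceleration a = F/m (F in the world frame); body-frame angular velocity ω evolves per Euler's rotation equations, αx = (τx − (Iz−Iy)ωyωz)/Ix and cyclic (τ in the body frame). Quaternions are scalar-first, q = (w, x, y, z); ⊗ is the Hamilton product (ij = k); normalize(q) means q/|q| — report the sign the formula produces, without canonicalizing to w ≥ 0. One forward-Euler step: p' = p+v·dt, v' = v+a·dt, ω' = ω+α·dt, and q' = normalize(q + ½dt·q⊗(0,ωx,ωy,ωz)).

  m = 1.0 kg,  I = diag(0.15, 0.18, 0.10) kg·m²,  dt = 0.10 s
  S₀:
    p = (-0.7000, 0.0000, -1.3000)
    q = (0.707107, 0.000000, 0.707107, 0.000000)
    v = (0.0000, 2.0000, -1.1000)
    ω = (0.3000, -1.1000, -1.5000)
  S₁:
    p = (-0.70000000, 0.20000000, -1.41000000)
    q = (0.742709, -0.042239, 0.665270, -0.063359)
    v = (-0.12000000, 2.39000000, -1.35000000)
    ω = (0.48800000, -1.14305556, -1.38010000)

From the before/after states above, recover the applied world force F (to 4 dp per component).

F = (-1.2000, 3.9000, -2.5000)

Δv = v₁−v₀ = (-0.12000000, 0.39000000, -0.25000000)
applied force F = (-1.2000, 3.9000, -2.5000)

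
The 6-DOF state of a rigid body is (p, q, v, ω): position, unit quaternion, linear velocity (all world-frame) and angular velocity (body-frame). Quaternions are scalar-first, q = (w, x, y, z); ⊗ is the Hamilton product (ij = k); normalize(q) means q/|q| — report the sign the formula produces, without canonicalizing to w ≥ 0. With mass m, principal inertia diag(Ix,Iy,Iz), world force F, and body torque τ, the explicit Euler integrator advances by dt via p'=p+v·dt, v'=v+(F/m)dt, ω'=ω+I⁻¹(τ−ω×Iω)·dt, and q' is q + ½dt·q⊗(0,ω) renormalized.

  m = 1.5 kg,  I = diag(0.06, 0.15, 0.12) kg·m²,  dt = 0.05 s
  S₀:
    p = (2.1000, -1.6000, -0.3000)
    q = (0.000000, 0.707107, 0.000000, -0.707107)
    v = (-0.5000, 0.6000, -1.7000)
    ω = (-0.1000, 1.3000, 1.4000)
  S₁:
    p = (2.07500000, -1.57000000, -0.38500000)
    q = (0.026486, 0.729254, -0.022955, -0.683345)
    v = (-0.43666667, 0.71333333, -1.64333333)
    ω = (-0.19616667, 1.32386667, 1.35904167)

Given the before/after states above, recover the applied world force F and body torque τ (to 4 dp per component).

F = (1.9000, 3.4000, 1.7000)
τ = (-0.1700, 0.0800, -0.1100)

rate change Δω = (-0.09616667, 0.02386667, -0.04095833)
gyro term ω₀×Iω₀ = (-0.0546, 0.0084, -0.0117)
τ = I·(Δω/dt) + ω₀×(Iω₀) = (-0.1700, 0.0800, -0.1100)
Δv = v₁−v₀ = (0.06333333, 0.11333333, 0.05666667)
m·(v₁−v₀)/dt = (1.9000, 3.4000, 1.7000)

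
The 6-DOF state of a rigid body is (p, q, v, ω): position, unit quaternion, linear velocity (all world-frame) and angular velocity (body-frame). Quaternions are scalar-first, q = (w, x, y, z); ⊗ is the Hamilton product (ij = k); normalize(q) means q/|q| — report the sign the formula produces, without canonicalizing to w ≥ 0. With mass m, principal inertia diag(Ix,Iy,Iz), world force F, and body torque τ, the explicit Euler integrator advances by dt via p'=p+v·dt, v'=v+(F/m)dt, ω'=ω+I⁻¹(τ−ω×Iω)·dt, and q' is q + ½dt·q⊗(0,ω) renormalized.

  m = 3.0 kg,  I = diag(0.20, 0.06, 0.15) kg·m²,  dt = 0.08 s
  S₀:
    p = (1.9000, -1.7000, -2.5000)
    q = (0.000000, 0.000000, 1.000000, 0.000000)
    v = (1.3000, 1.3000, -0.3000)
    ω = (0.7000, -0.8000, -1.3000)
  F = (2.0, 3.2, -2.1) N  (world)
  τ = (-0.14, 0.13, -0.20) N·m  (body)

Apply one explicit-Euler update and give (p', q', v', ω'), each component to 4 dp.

p' = (2.0040, -1.5960, -2.5240)
q' = (0.0319, -0.0519, 0.9978, -0.0279)
v' = (1.3533, 1.3853, -0.3560)
ω' = (0.6066, -0.5660, -1.4485)

new position p' = (2.0040, -1.5960, -2.5240)
v' = v + a·dt = (1.3533, 1.3853, -0.3560)
precession coupling ω×(Iω) = (0.0936, -0.0455, 0.0784)
(τ − ω×Iω)/I = (-1.1680, 2.9250, -1.8560)
ω' = ω + α·dt = (0.6066, -0.5660, -1.4485)
q⊗(0,ω) = (0.8000000, -1.3000000, 0.0000000, -0.7000000)
q' = normalize(q + ½dt·q⊗(0,ω)) = (0.0319, -0.0519, 0.9978, -0.0279)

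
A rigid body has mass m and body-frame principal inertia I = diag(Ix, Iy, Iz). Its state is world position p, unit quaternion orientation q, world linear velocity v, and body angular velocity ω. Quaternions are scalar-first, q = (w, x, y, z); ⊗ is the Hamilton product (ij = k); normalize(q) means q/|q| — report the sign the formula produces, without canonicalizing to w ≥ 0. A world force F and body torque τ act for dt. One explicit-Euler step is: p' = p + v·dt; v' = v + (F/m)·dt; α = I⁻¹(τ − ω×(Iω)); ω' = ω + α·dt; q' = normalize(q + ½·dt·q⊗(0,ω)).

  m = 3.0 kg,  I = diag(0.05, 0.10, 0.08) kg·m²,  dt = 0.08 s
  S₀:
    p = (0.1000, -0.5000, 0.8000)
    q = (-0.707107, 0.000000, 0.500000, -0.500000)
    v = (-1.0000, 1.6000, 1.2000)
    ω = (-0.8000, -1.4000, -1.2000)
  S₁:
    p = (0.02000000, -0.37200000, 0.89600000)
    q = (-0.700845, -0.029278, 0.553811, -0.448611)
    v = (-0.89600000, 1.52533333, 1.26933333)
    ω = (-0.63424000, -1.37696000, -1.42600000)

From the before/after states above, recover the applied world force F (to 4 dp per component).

F = (3.9000, -2.8000, 2.6000)

v₁ − v₀ = (0.10400000, -0.07466667, 0.06933333)
applied force F = (3.9000, -2.8000, 2.6000)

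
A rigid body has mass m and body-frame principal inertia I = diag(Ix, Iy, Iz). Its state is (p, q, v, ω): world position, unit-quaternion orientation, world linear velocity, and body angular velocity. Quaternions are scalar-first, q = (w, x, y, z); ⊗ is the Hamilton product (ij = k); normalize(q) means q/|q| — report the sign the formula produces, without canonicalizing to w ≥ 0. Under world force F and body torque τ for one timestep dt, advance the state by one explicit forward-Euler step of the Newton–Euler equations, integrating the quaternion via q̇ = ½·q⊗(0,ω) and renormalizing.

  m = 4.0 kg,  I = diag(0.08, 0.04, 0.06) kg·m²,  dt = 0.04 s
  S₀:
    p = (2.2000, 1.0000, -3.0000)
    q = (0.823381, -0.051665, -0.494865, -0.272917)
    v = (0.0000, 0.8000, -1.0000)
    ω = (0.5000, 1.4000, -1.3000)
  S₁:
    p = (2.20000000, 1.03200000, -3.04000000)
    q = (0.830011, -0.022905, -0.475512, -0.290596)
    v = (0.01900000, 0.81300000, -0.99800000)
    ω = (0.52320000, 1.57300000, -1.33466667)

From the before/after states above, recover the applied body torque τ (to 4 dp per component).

rate change Δω = (0.02320000, 0.17300000, -0.03466667)
precession coupling = (-0.0364, -0.0130, -0.0280)
applied torque τ = (0.0100, 0.1600, -0.0800)

τ = (0.0100, 0.1600, -0.0800)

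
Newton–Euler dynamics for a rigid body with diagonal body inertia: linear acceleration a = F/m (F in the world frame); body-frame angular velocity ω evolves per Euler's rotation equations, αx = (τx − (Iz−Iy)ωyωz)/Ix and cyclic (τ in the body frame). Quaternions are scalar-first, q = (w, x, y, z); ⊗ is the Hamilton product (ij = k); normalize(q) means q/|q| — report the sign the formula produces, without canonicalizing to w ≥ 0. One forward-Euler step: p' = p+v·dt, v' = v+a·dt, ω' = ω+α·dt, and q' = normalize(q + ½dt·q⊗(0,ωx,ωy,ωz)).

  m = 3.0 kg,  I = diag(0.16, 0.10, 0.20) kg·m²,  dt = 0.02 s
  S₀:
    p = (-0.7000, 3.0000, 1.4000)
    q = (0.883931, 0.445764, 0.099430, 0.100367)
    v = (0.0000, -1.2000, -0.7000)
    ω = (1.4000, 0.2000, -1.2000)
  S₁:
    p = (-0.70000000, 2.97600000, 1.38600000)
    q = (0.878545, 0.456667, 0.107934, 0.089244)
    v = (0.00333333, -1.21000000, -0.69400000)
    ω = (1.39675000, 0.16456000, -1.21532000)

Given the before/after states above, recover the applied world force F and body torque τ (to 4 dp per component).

F = (0.5000, -1.5000, 0.9000)
τ = (-0.0500, -0.1100, -0.1700)

velocity change Δv = (0.00333333, -0.01000000, 0.00600000)
F = m·Δv/dt = (0.5000, -1.5000, 0.9000)
ω₁ − ω₀ = (-0.00325000, -0.03544000, -0.01532000)
precession coupling = (-0.0240, 0.0672, -0.0168)
I·α + gyro = (-0.0500, -0.1100, -0.1700)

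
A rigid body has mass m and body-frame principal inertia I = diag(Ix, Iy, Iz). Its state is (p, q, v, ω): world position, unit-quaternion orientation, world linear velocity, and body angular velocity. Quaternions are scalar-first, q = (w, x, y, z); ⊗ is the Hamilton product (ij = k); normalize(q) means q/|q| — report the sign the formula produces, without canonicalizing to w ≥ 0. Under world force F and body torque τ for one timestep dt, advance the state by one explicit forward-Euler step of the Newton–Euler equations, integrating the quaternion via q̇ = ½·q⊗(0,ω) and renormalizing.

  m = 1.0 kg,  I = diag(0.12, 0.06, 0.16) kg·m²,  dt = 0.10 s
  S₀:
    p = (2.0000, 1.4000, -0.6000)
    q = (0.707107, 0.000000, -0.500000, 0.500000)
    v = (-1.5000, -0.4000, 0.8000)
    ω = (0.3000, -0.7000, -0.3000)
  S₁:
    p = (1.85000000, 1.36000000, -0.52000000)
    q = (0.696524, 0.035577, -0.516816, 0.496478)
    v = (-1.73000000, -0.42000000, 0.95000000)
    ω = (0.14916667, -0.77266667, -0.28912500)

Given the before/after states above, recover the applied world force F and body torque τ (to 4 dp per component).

v₁ − v₀ = (-0.23000000, -0.02000000, 0.15000000)
m·(v₁−v₀)/dt = (-2.3000, -0.2000, 1.5000)
Δω = ω₁−ω₀ = (-0.15083333, -0.07266667, 0.01087500)
ω₀×(Iω₀) = (0.0210, 0.0036, 0.0126)
I·α + gyro = (-0.1600, -0.0400, 0.0300)

F = (-2.3000, -0.2000, 1.5000)
τ = (-0.1600, -0.0400, 0.0300)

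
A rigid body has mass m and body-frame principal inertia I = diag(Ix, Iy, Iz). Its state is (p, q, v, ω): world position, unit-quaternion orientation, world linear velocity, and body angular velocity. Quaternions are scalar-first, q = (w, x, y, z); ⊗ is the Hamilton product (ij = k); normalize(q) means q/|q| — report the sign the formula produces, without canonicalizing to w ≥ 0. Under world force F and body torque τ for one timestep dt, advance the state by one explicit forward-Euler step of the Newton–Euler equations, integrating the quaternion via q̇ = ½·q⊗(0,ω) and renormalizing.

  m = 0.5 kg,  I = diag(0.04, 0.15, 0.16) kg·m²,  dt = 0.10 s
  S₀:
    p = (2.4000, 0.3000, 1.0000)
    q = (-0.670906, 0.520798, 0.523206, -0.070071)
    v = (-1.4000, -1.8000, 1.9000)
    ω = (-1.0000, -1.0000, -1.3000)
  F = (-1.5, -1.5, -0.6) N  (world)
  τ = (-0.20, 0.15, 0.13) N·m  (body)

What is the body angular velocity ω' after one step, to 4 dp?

ω×(Iω) gyroscopic = (0.0130, -0.1560, 0.1100)
α = I⁻¹(τ − ω×Iω) = (-5.3250, 2.0400, 0.1250)
ω' = ω + α·dt = (-1.5325, -0.7960, -1.2875)

ω' = (-1.5325, -0.7960, -1.2875)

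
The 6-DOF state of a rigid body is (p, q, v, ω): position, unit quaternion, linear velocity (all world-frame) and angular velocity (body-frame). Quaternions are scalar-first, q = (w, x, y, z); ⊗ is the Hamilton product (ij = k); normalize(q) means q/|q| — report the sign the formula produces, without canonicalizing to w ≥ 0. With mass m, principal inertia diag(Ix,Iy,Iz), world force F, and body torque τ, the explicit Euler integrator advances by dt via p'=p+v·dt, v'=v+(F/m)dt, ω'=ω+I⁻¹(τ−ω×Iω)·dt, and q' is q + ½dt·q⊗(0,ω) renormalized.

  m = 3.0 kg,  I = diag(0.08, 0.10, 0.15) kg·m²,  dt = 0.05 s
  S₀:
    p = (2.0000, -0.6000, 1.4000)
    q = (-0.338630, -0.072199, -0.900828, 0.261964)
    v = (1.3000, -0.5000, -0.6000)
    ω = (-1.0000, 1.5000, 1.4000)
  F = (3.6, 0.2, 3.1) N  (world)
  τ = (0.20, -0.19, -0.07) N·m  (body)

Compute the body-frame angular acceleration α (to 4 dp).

gyro term ω×Iω = (0.1050, 0.0980, -0.0300)
(τ − ω×Iω)/I = (1.1875, -2.8800, -0.2667)

α = (1.1875, -2.8800, -0.2667)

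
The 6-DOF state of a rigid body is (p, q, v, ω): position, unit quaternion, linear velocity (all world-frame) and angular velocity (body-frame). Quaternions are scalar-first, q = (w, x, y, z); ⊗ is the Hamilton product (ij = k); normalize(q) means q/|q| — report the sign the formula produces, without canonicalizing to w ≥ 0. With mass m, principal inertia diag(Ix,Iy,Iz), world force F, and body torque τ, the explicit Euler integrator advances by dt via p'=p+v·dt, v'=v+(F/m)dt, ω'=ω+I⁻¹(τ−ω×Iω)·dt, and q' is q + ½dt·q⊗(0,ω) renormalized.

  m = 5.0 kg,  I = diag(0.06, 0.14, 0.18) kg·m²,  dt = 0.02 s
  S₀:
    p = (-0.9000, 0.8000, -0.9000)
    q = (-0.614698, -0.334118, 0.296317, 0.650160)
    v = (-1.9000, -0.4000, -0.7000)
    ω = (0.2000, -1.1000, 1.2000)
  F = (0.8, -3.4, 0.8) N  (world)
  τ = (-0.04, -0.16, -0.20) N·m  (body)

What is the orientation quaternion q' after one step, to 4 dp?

2q̇ = q⊗(0,ω) = (-0.3874197, 0.9478168, 1.2071414, -0.4293712)
q + ½dt·q⊗(0,ω), renormalized = (-0.6185, -0.3246, 0.3083, 0.6458)

q' = (-0.6185, -0.3246, 0.3083, 0.6458)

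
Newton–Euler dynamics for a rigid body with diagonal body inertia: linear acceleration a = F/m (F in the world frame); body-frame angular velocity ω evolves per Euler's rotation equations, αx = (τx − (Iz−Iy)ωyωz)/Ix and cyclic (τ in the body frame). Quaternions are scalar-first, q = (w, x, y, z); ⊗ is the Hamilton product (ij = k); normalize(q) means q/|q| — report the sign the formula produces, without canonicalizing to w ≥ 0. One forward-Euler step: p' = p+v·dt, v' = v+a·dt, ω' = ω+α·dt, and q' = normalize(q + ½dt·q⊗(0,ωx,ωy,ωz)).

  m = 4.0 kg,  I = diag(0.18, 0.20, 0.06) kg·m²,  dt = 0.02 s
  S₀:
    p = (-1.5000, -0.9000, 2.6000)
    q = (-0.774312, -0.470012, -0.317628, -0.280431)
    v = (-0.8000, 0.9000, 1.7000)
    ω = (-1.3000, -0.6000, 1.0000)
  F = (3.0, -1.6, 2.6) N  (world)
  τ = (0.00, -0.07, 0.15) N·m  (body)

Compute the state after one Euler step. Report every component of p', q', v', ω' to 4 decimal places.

(τ − ω×Iω)/I = (-0.4667, 0.4300, 2.2400)
ω' = ω + α·dt = (-1.3093, -0.5914, 1.0448)
2q̇ = q⊗(0,ω) = (-0.5211614, 0.5207190, 1.2991595, -0.9052212)
updated quaternion q' = (-0.7794, -0.4647, -0.3046, -0.2894)
p' = p + v·dt = (-1.5160, -0.8820, 2.6340)
v + (F/m)dt = (-0.7850, 0.8920, 1.7130)

p' = (-1.5160, -0.8820, 2.6340)
q' = (-0.7794, -0.4647, -0.3046, -0.2894)
v' = (-0.7850, 0.8920, 1.7130)
ω' = (-1.3093, -0.5914, 1.0448)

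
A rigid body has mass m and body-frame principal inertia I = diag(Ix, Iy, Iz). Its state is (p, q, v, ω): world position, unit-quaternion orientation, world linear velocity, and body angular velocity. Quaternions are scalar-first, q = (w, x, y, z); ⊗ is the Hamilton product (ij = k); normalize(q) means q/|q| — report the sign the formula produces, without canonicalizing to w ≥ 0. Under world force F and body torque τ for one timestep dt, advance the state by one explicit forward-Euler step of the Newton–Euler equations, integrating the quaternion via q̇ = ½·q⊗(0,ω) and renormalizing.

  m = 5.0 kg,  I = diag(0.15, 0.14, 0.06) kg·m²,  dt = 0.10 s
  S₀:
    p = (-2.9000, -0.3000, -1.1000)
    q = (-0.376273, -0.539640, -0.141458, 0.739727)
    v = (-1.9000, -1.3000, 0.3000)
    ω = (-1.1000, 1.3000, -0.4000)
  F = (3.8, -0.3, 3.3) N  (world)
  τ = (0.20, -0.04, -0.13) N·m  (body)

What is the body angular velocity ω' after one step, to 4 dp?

precession coupling ω×(Iω) = (0.0416, 0.0396, 0.0143)
angular accel α = (1.0560, -0.5686, -2.4050)
ω' = ω + α·dt = (-0.9944, 1.2431, -0.6405)

ω' = (-0.9944, 1.2431, -0.6405)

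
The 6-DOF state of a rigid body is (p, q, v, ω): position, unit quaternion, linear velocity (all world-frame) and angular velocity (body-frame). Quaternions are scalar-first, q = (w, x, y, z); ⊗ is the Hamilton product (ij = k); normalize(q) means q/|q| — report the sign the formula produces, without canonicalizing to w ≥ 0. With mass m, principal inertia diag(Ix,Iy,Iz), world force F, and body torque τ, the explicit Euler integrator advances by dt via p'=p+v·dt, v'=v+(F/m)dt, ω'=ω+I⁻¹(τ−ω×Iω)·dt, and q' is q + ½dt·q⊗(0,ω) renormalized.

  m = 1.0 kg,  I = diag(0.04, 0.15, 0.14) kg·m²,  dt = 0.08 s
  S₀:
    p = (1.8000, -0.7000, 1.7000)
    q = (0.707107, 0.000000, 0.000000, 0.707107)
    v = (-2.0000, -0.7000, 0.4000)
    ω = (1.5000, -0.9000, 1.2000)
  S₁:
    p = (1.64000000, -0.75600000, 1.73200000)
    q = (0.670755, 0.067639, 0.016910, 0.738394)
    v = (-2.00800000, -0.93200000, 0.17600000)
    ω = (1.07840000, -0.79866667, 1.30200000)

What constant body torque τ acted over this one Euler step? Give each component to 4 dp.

τ = (-0.2000, 0.0100, 0.0300)

rate change Δω = (-0.42160000, 0.10133333, 0.10200000)
τ = I·(Δω/dt) + ω₀×(Iω₀) = (-0.2000, 0.0100, 0.0300)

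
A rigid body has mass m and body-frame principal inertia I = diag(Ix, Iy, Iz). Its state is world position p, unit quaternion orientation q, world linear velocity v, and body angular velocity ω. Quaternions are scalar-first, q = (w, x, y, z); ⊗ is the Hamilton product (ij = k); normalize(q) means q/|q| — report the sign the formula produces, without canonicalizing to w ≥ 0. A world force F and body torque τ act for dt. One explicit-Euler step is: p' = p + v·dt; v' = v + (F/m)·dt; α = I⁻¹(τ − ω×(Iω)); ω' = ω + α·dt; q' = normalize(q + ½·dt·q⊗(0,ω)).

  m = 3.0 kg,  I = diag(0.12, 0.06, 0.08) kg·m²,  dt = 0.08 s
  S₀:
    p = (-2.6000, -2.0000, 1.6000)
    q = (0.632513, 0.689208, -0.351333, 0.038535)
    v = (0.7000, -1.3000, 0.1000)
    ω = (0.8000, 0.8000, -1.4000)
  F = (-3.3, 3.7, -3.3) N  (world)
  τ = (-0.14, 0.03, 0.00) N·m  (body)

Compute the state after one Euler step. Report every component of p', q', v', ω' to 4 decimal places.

angular accel α = (-0.9800, 1.2467, 0.4800)
ω + α·dt = (0.7216, 0.8997, -1.3616)
2q̇ = q⊗(0,ω) = (-0.2163510, 0.9670486, 1.5017296, -0.0530854)
q' = normalize(q + ½dt·q⊗(0,ω)) = (0.6222, 0.7260, -0.2905, 0.0363)
linear accel F/m = (-1.1000, 1.2333, -1.1000)
new position p' = (-2.5440, -2.1040, 1.6080)
v + (F/m)dt = (0.6120, -1.2013, 0.0120)

p' = (-2.5440, -2.1040, 1.6080)
q' = (0.6222, 0.7260, -0.2905, 0.0363)
v' = (0.6120, -1.2013, 0.0120)
ω' = (0.7216, 0.8997, -1.3616)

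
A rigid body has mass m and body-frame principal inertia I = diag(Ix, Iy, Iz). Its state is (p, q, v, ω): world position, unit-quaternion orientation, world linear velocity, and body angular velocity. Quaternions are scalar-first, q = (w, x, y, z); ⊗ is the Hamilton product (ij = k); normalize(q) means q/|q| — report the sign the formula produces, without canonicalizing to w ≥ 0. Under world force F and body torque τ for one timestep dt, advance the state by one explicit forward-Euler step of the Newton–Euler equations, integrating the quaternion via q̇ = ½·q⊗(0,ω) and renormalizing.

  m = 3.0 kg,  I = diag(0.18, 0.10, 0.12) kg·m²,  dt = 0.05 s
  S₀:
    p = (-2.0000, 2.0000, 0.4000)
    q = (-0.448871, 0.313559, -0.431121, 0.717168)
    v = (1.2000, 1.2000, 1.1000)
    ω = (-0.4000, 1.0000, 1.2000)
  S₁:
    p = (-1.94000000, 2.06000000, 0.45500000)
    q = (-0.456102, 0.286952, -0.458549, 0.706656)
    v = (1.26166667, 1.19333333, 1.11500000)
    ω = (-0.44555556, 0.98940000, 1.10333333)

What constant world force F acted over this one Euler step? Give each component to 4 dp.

velocity change Δv = (0.06166667, -0.00666667, 0.01500000)
m·(v₁−v₀)/dt = (3.7000, -0.4000, 0.9000)

F = (3.7000, -0.4000, 0.9000)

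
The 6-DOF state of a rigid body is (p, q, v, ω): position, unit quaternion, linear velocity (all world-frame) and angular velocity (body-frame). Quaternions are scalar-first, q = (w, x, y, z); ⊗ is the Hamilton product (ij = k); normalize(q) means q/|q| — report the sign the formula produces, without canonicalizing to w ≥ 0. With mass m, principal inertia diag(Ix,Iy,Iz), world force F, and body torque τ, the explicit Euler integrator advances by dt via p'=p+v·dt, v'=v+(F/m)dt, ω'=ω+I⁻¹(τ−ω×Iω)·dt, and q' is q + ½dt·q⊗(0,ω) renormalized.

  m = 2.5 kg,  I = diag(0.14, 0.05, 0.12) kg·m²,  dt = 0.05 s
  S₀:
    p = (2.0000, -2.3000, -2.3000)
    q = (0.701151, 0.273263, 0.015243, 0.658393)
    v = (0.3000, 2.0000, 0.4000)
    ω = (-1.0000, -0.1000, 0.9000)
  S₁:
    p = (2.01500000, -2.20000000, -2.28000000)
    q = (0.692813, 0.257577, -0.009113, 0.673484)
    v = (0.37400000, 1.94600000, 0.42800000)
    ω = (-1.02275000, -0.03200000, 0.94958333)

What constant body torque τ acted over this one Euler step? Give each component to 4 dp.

τ = (-0.0700, 0.0500, 0.1100)

ω₁ − ω₀ = (-0.02275000, 0.06800000, 0.04958333)
precession coupling = (-0.0063, -0.0180, -0.0090)
applied torque τ = (-0.0700, 0.0500, 0.1100)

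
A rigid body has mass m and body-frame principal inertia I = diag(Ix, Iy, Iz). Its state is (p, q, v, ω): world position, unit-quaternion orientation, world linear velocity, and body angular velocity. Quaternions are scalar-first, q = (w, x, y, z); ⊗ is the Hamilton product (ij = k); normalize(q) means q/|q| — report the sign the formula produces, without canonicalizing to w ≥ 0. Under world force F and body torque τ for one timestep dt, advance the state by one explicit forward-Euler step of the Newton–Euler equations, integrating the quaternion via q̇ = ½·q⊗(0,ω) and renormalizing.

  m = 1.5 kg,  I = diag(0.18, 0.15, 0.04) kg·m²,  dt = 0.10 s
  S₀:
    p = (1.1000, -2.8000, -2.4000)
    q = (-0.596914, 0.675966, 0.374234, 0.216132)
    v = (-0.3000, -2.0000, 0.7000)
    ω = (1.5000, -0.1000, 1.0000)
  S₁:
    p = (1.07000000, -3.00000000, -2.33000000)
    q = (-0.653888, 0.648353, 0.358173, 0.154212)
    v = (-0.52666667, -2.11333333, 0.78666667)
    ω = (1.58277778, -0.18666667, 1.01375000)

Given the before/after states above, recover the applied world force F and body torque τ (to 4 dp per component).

v₁ − v₀ = (-0.22666667, -0.11333333, 0.08666667)
m·(v₁−v₀)/dt = (-3.4000, -1.7000, 1.3000)
Δω = ω₁−ω₀ = (0.08277778, -0.08666667, 0.01375000)
gyro term ω₀×Iω₀ = (0.0110, 0.2100, 0.0045)
τ = I·(Δω/dt) + ω₀×(Iω₀) = (0.1600, 0.0800, 0.0100)

F = (-3.4000, -1.7000, 1.3000)
τ = (0.1600, 0.0800, 0.0100)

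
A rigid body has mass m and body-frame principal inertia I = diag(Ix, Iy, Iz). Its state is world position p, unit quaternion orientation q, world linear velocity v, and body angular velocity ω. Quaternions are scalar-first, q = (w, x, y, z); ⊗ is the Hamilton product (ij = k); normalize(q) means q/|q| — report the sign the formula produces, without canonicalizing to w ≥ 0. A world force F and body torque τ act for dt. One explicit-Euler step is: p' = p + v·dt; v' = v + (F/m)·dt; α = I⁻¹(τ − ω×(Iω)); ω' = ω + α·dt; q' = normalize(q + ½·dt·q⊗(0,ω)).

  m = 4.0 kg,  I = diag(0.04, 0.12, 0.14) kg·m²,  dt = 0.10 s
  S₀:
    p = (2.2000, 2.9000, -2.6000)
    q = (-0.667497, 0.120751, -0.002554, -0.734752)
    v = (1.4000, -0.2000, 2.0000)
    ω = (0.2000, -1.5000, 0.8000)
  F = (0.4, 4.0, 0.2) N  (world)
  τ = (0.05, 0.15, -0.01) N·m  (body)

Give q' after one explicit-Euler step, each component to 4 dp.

q' = (-0.6372, 0.0587, 0.0352, -0.7677)

2q̇ = q⊗(0,ω) = (0.5598204, -1.2376706, 0.7576943, -0.7146133)
updated quaternion q' = (-0.6372, 0.0587, 0.0352, -0.7677)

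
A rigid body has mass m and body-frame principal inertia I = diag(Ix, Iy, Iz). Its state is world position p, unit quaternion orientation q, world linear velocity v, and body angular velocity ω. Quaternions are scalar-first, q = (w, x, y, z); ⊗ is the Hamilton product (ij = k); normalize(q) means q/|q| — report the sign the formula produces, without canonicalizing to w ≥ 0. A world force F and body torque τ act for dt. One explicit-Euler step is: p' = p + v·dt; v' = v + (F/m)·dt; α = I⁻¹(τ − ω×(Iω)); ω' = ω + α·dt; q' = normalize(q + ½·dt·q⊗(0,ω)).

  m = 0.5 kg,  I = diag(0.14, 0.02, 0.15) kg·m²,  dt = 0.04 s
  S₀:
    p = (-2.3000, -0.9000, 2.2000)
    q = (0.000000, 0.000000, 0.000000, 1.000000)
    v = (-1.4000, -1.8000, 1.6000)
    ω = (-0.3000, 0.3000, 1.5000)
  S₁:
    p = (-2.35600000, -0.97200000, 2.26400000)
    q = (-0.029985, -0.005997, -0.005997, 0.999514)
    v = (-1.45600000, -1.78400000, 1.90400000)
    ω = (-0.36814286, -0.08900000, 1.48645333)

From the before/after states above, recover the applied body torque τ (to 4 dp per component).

Δω = ω₁−ω₀ = (-0.06814286, -0.38900000, -0.01354667)
ω₀×(Iω₀) = (0.0585, 0.0045, 0.0108)
applied torque τ = (-0.1800, -0.1900, -0.0400)

τ = (-0.1800, -0.1900, -0.0400)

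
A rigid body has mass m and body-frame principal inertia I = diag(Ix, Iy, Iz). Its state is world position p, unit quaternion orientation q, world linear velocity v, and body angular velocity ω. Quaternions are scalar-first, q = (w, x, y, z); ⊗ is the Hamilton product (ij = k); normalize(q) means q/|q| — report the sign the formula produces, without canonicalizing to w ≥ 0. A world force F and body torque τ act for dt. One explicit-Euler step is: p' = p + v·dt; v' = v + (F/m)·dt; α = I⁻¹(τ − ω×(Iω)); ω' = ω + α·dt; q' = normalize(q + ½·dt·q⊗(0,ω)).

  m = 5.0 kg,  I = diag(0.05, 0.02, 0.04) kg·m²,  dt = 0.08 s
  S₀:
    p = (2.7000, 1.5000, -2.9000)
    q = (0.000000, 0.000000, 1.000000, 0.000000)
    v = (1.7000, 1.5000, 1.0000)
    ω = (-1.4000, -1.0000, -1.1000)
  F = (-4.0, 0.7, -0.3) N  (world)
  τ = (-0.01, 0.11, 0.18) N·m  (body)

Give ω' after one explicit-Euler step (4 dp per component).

ω' = (-1.4512, -0.6216, -0.6560)

precession coupling ω×(Iω) = (0.0220, 0.0154, -0.0420)
α = I⁻¹(τ − ω×Iω) = (-0.6400, 4.7300, 5.5500)
new body rate ω' = (-1.4512, -0.6216, -0.6560)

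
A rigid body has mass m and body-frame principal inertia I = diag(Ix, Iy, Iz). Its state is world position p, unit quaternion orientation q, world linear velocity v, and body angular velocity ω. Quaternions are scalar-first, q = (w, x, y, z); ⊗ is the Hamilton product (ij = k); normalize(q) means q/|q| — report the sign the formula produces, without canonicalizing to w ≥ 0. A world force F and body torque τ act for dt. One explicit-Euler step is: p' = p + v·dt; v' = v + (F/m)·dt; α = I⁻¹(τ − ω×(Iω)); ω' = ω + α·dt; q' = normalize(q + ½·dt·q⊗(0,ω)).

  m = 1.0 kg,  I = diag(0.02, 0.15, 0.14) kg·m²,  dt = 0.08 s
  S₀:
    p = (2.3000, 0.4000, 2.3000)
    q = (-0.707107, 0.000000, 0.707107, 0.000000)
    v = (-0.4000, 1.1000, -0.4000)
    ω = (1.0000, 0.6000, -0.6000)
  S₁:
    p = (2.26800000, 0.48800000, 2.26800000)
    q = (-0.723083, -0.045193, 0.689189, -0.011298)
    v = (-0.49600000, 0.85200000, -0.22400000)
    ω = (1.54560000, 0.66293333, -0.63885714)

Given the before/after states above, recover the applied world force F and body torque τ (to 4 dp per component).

Δω = ω₁−ω₀ = (0.54560000, 0.06293333, -0.03885714)
ω₀×(Iω₀) = (0.0036, 0.0720, 0.0780)
τ = I·(Δω/dt) + ω₀×(Iω₀) = (0.1400, 0.1900, 0.0100)
velocity change Δv = (-0.09600000, -0.24800000, 0.17600000)
F = m·Δv/dt = (-1.2000, -3.1000, 2.2000)

F = (-1.2000, -3.1000, 2.2000)
τ = (0.1400, 0.1900, 0.0100)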